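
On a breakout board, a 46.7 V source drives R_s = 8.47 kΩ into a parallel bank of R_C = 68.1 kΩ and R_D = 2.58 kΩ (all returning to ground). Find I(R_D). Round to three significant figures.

Parallel bank: R_p = 1/(1/68.1 + 1/2.58) = 2.486 kΩ.
V_A by voltage divider: V_A = 46.7 × 2.486/(8.47 + 2.486) = 10.60 V.
Branch current I = V_A/R_D = 10.60/2.58 = 4.107 mA.
(Check via current divider: I_total = 4.263 mA; share G_k/ΣG = 0.9635 → same result.)

I ≈ 4.11 mA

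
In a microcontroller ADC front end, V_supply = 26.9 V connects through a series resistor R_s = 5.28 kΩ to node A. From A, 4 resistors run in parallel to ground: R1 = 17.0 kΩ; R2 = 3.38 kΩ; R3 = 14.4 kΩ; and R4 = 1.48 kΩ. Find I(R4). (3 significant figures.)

Combine the parallel branches: R_p = (1/17.0 + 1/3.38 + 1/14.4 + 1/1.48)⁻¹ = 0.9093 kΩ.
V_A = 26.9 × 0.9093/6.189 = 3.952 V.
I(R4) = V_A / R4 = 3.952/1.48 = 2.670 mA.
(Check via current divider: I_total = 4.346 mA; share G_k/ΣG = 0.6144 → same result.)

I ≈ 2.67 mA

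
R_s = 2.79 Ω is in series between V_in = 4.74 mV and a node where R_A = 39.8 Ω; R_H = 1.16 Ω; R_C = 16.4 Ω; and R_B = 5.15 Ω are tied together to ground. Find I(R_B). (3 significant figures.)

I ≈ 0.220 mA

Parallel bank: R_p = 1/(1/39.8 + 1/1.16 + 1/16.4 + 1/5.15) = 0.8754 Ω.
Node voltage V_A = V_in · R_p/(R_s + R_p) = 4.74 × 0.2388 = 1.132 mV.
Branch current I = V_A/R_B = 1.132/5.15 = 0.2198 mA.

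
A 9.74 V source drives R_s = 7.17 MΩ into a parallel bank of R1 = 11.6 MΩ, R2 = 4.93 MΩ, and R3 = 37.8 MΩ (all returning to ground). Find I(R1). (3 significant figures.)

Combine the parallel branches: R_p = (1/11.6 + 1/4.93 + 1/37.8)⁻¹ = 3.170 MΩ.
Node voltage V_A = V_in · R_p/(R_s + R_p) = 9.74 × 0.3065 = 2.986 V.
Branch current I = V_A/R1 = 2.986/11.6 = 0.2574 µA.

I ≈ 0.257 µA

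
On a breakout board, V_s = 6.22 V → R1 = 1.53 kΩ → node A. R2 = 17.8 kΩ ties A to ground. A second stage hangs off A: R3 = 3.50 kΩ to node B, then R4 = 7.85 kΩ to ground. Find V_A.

V_A ≈ 5.10 V

The second stage (R3 + R4 = 11.35 kΩ) loads node A in parallel with R2.
R2 ‖ (R3+R4) = 6.931 kΩ.
V_A = 6.22 × 6.931/(1.53 + 6.931) = 5.095 V.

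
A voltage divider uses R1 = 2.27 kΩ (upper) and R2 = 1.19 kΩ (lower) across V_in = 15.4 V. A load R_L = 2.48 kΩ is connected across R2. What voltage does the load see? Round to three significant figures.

V_out ≈ 4.03 V

The load sits in parallel with R2, giving an effective lower resistance R2' = R2·R_L/(R2+R_L) = 0.8041 kΩ.
Then V_out = V_in · R2'/(R1 + R2') = 15.4 × 0.8041/3.074 = 4.028 V.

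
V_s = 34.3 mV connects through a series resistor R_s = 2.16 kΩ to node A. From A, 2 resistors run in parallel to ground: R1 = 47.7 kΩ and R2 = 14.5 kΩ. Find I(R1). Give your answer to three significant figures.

I ≈ 0.602 µA

Combine the parallel branches: R_p = (1/47.7 + 1/14.5)⁻¹ = 11.12 kΩ.
V_A by voltage divider: V_A = 34.3 × 11.12/(2.16 + 11.12) = 28.72 mV.
Branch current I = V_A/R1 = 28.72/47.7 = 0.6021 µA.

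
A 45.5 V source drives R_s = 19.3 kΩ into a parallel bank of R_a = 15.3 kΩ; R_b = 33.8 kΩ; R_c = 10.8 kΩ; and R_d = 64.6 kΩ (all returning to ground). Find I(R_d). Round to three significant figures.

Combine the parallel branches: R_p = (1/15.3 + 1/33.8 + 1/10.8 + 1/64.6)⁻¹ = 4.926 kΩ.
V_A by voltage divider: V_A = 45.5 × 4.926/(19.3 + 4.926) = 9.251 V.
I(R_d) = V_A / R_d = 9.251/64.6 = 0.1432 mA.

I ≈ 0.143 mA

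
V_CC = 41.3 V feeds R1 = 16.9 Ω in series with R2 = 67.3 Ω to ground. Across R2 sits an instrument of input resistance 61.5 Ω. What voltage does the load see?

V_out ≈ 27.1 V

The load sits in parallel with R2, giving an effective lower resistance R2' = R2·R_L/(R2+R_L) = 32.13 Ω.
Voltage divider with the loaded lower leg: V_out = 41.3 × 32.13/(16.9 + 32.13) = 41.3 × 0.6553 = 27.07 V.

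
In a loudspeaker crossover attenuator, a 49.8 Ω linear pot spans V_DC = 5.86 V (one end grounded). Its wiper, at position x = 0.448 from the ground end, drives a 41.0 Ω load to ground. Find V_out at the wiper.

Split the track: R_lower = x·R_p = 22.31 Ω, R_upper = (1−x)·R_p = 27.49 Ω.
R_L loads the lower segment: effective lower R = 14.45 Ω.
Loaded-divider output: V_out = 5.86 × 0.3445 = 2.019 V.
(Unloaded: V_out = x·V_DC = 2.63 V.)

V_out ≈ 2.02 V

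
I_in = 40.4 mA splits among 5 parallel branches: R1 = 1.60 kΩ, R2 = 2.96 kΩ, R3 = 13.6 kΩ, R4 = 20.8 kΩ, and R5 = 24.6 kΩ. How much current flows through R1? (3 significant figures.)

I ≈ 22.4 mA

Total conductance ΣG = 1/1.60 + 1/2.96 + 1/13.6 + 1/20.8 + 1/24.6 = 1.125 (units of 1/kΩ).
R1 takes the fraction G_k/ΣG = 0.6250/1.125 = 0.5555, so I = 40.4 × 0.5555 = 22.44 mA.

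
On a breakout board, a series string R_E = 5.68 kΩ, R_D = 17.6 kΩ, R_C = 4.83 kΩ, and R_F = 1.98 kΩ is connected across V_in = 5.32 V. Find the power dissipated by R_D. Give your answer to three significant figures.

P ≈ 0.550 mW

Series current I = V_in/ΣR = 5.32/30.09 = 0.1768 mA.
P(R_D) = I²·R_D = (0.1768)² × 17.6 = 0.5502 mW.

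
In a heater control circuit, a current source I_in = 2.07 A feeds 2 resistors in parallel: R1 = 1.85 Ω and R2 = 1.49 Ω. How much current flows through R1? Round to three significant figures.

I ≈ 0.923 A

Two-branch current divider: I_k = I_in · R_other/(R_1 + R_2).
So I = 2.07 × 1.49/3.340 = 0.9234 A.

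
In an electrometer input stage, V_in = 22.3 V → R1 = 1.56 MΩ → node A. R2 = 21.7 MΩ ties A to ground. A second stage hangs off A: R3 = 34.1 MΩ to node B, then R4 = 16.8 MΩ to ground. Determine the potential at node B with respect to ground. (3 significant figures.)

Node A sees R2 in parallel with the series input of stage 2, R3 + R4 = 50.90 MΩ.
Effective lower resistance at A: R2 ‖ 50.90 = 15.21 MΩ.
First divider: V_A = V_in · 15.21/(1.56 + 15.21) = 20.23 V.
Stage 2 is unloaded, so V_B = V_A · R4/(R3+R4) = 20.23 × 16.8/50.90 = 6.676 V.

V_B ≈ 6.68 V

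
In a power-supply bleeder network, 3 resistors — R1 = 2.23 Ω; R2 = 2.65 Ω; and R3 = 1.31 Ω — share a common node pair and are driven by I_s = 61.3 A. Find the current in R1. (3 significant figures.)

Total conductance ΣG = 1/2.23 + 1/2.65 + 1/1.31 = 1.589 (units of 1/Ω).
By the current-divider rule, I = I_s · G_k/ΣG = 61.3 × 0.2822 = 17.30 A.

I ≈ 17.3 A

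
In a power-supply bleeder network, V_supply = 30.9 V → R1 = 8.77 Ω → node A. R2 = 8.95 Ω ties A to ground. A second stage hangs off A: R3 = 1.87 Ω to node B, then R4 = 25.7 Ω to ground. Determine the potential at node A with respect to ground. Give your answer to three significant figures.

V_A ≈ 13.4 V

Looking into the second stage from A: R3 + R4 = 27.57 Ω appears in parallel with R2.
R2 ‖ (R3+R4) = 6.757 Ω.
V_A = 30.9 × 6.757/(8.77 + 6.757) = 13.45 V.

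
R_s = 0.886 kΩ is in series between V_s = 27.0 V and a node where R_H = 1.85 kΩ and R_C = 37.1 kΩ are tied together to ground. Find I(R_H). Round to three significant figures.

I ≈ 9.71 mA

Equivalent of the parallel group: R_p = 1.762 kΩ.
V_A = 27.0 × 1.762/2.648 = 17.97 V.
I(R_H) = V_A / R_H = 17.97/1.85 = 9.712 mA.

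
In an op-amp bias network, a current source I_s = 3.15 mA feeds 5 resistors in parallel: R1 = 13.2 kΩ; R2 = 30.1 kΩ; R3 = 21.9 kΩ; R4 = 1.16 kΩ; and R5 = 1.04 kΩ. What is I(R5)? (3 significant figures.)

I ≈ 1.53 mA

Total conductance ΣG = 1/13.2 + 1/30.1 + 1/21.9 + 1/1.16 + 1/1.04 = 1.978 (units of 1/kΩ).
By the current-divider rule, I = I_s · G_k/ΣG = 3.15 × 0.4861 = 1.531 mA.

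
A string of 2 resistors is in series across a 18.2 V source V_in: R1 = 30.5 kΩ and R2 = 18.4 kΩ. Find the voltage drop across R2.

V ≈ 6.85 V

ΣR = 30.5 + 18.4 = 48.90 kΩ.
V = V_in · R/ΣR = 18.2 × 0.3763 = 6.848 V.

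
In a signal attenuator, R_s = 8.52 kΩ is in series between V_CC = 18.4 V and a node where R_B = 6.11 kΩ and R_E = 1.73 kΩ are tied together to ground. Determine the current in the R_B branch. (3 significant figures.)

Equivalent of the parallel group: R_p = 1.348 kΩ.
V_A by voltage divider: V_A = 18.4 × 1.348/(8.52 + 1.348) = 2.514 V.
I(R_B) = V_A / R_B = 2.514/6.11 = 0.4114 mA.
(Check via current divider: I_total = 1.865 mA; share G_k/ΣG = 0.2207 → same result.)

I ≈ 0.411 mA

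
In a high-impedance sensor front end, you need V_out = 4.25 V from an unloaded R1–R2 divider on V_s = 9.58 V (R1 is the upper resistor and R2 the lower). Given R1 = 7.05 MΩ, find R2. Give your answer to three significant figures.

V_out/V_s = R2/(R1+R2) = 0.4436.
Rearranging, R2 = R1·k/(1−k) = 7.05 × 0.7974 = 5.621 MΩ.

R2 ≈ 5.62 MΩ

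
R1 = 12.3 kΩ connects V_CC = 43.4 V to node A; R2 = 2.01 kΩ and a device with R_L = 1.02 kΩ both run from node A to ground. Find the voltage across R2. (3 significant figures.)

First combine the lower leg with the load: R2 ‖ R_L = 0.6766 kΩ.
Now apply the divider: V_out = 43.4 × 0.05214 = 2.263 V.

V_out ≈ 2.26 V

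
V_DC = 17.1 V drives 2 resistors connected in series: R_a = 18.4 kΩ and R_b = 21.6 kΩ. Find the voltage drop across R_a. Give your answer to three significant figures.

V ≈ 7.87 V

Total series resistance ΣR = 18.4 + 21.6 = 40.00 kΩ.
By the voltage-divider rule, V = 17.1 × 18.40/40.00 = 7.866 V.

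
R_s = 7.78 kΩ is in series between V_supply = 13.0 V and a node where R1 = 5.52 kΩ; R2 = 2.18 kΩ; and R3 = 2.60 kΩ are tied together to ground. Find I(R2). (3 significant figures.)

I ≈ 0.665 mA

Equivalent of the parallel group: R_p = 0.9761 kΩ.
Node voltage V_A = V_supply · R_p/(R_s + R_p) = 13.0 × 0.1115 = 1.449 V.
I(R2) = V_A / R2 = 1.449/2.18 = 0.6648 mA.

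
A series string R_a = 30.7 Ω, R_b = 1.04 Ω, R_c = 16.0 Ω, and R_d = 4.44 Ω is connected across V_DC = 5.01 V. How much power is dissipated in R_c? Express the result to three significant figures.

P ≈ 0.147 W

ΣR = 52.18 Ω → I = 5.01/52.18 = 0.09601 A.
P(R_c) = I²·R_c = (0.09601)² × 16.0 = 0.1475 W.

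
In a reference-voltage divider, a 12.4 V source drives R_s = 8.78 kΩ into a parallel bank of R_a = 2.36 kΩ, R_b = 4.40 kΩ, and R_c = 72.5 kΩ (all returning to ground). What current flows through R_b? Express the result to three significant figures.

Equivalent of the parallel group: R_p = 1.504 kΩ.
V_A by voltage divider: V_A = 12.4 × 1.504/(8.78 + 1.504) = 1.814 V.
Branch current I = V_A/R_b = 1.814/4.40 = 0.4122 mA.
(Check via current divider: I_total = 1.206 mA; share G_k/ΣG = 0.3419 → same result.)

I ≈ 0.412 mA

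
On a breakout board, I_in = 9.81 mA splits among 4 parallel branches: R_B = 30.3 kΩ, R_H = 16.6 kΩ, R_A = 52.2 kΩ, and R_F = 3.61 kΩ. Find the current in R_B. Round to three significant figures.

ΣG = 1/30.3 + 1/16.6 + 1/52.2 + 1/3.61 = 0.3894.
By the current-divider rule, I = I_in · G_k/ΣG = 9.81 × 0.08475 = 0.8314 mA.

I ≈ 0.831 mA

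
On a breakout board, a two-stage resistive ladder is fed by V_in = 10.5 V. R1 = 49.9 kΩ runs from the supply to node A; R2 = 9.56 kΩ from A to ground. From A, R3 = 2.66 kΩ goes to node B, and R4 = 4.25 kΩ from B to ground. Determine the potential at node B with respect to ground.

V_B ≈ 0.480 V

Node A sees R2 in parallel with the series input of stage 2, R3 + R4 = 6.910 kΩ.
R2 ‖ (R3+R4) = 4.011 kΩ.
First divider: V_A = V_in · 4.011/(49.9 + 4.011) = 0.7812 V.
Then the unloaded second divider: V_B = V_A × R4/(R3+R4) = 0.7812 × 0.6151 = 0.4805 V.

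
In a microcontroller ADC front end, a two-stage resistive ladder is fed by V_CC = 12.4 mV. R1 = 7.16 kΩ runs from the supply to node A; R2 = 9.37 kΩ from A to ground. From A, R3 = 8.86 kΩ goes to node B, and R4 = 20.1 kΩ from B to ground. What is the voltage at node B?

V_B ≈ 4.28 mV

Looking into the second stage from A: R3 + R4 = 28.96 kΩ appears in parallel with R2.
R2 ‖ (R3+R4) = 7.079 kΩ.
V_A = 12.4 × 7.079/(7.16 + 7.079) = 6.165 mV.
V_B = V_A × 0.6941 = 4.279 mV.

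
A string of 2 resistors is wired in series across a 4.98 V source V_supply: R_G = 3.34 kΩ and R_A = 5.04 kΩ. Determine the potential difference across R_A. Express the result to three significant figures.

V ≈ 3.00 V

Total series resistance ΣR = 3.34 + 5.04 = 8.380 kΩ.
V = V_supply · R/ΣR = 4.98 × 0.6014 = 2.995 V.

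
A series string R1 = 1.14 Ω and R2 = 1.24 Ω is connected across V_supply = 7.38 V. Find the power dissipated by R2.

P ≈ 11.9 W

Series current I = V_supply/ΣR = 7.38/2.380 = 3.101 A.
P = I²R = 9.615 × 1.24 = 11.92 W.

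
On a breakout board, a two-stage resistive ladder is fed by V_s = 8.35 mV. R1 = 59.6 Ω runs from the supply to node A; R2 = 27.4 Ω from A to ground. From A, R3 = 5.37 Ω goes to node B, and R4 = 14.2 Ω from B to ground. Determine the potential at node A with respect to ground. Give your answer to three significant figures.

Node A sees R2 in parallel with the series input of stage 2, R3 + R4 = 19.57 Ω.
R2 ‖ (R3+R4) = 11.42 Ω.
V_A = 8.35 × 11.42/(59.6 + 11.42) = 1.342 mV.

V_A ≈ 1.34 mV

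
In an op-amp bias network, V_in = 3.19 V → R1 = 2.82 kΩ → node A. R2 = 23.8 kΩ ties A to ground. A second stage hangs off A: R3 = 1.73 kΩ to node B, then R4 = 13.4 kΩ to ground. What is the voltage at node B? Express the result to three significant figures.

V_B ≈ 2.17 V

Looking into the second stage from A: R3 + R4 = 15.13 kΩ appears in parallel with R2.
R2 ‖ (R3+R4) = 9.250 kΩ.
So V_A = 3.19 × 0.7664 = 2.445 V.
V_B = V_A × 0.8857 = 2.165 V.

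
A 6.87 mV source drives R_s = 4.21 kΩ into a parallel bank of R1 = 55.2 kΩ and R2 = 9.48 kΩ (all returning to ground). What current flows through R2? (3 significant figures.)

Equivalent of the parallel group: R_p = 8.091 kΩ.
V_A by voltage divider: V_A = 6.87 × 8.091/(4.21 + 8.091) = 4.519 mV.
I(R2) = V_A / R2 = 4.519/9.48 = 0.4767 µA.
(Equivalently: I_total = 0.5585 µA, then current-divider fraction G_k/ΣG = 0.8534.)

I ≈ 0.477 µA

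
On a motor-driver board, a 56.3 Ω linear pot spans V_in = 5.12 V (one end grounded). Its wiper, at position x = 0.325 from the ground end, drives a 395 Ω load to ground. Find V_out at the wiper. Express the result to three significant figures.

V_out ≈ 1.61 V

The pot divides into 38.00 Ω above the wiper and 18.30 Ω below.
Lower segment in parallel with the load: 18.30 ‖ 395 = 17.49 Ω.
V_out = 5.12 × 17.49/(38.00 + 17.49) = 1.614 V.
(Unloaded: V_out = x·V_in = 1.66 V.)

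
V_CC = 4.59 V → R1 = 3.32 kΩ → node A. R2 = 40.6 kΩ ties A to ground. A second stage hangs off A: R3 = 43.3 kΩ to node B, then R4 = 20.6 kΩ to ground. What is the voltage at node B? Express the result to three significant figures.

V_B ≈ 1.31 V

The second stage (R3 + R4 = 63.90 kΩ) loads node A in parallel with R2.
R2 ‖ (R3+R4) = 24.83 kΩ.
First divider: V_A = V_CC · 24.83/(3.32 + 24.83) = 4.049 V.
Stage 2 is unloaded, so V_B = V_A · R4/(R3+R4) = 4.049 × 20.6/63.90 = 1.305 V.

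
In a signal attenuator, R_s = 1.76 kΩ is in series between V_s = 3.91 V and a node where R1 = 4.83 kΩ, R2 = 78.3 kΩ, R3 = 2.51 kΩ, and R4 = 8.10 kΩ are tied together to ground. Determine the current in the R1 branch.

Combine the parallel branches: R_p = (1/4.83 + 1/78.3 + 1/2.51 + 1/8.10)⁻¹ = 1.348 kΩ.
V_A = 3.91 × 1.348/3.108 = 1.696 V.
I(R1) = V_A / R1 = 1.696/4.83 = 0.3512 mA.

I ≈ 0.351 mA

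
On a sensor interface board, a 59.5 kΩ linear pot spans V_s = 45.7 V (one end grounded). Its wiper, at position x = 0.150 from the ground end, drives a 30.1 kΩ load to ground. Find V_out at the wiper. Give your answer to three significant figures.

V_out ≈ 5.48 V

Split the track: R_lower = x·R_p = 8.925 kΩ, R_upper = (1−x)·R_p = 50.57 kΩ.
Lower segment in parallel with the load: 8.925 ‖ 30.1 = 6.884 kΩ.
Then V_out = V_s · 6.884/(50.57 + 6.884) = 5.475 V.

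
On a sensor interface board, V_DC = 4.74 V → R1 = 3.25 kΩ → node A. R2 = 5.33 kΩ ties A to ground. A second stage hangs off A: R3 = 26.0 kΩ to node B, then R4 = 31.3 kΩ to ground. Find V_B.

V_B ≈ 1.55 V

The second stage (R3 + R4 = 57.30 kΩ) loads node A in parallel with R2.
R2 ‖ (R3+R4) = 4.876 kΩ.
First divider: V_A = V_DC · 4.876/(3.25 + 4.876) = 2.844 V.
Then the unloaded second divider: V_B = V_A × R4/(R3+R4) = 2.844 × 0.5462 = 1.554 V.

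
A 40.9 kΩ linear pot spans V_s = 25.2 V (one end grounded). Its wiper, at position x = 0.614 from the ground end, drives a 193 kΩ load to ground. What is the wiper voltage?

V_out ≈ 14.7 V

The pot divides into 15.79 kΩ above the wiper and 25.11 kΩ below.
(x·R_p) ‖ R_L = 22.22 kΩ.
Then V_out = V_s · 22.22/(15.79 + 22.22) = 14.73 V.
(Unloaded: V_out = x·V_s = 15.5 V.)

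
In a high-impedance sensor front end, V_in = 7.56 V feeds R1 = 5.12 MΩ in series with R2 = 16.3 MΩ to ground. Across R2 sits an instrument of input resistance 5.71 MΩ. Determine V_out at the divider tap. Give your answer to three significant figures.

V_out ≈ 3.42 V

First combine the lower leg with the load: R2 ‖ R_L = 4.229 MΩ.
Now apply the divider: V_out = 7.56 × 0.4523 = 3.420 V.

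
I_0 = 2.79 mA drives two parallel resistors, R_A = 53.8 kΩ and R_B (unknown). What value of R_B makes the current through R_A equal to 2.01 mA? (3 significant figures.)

R_B ≈ 139 kΩ

Two-branch current divider: I_A = I_0 · R_B/(R_A + R_B).
With f = 0.7204, R_B = R_A · f/(1−f) = 53.8 × 2.577 = 138.6 kΩ.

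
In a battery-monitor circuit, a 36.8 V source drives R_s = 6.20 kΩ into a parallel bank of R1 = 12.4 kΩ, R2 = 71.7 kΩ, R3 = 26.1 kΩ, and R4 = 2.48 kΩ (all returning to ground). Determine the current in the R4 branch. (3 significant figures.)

Equivalent of the parallel group: R_p = 1.865 kΩ.
V_A = 36.8 × 1.865/8.065 = 8.511 V.
I(R4) = V_A / R4 = 8.511/2.48 = 3.432 mA.
(Equivalently: I_total = 4.563 mA, then current-divider fraction G_k/ΣG = 0.7521.)

I ≈ 3.43 mA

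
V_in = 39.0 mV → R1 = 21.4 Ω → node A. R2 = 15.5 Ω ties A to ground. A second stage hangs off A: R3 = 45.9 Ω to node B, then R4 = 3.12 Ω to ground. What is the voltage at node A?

V_A ≈ 13.8 mV

Looking into the second stage from A: R3 + R4 = 49.02 Ω appears in parallel with R2.
Effective lower resistance at A: R2 ‖ 49.02 = 11.78 Ω.
First divider: V_A = V_in · 11.78/(21.4 + 11.78) = 13.84 mV.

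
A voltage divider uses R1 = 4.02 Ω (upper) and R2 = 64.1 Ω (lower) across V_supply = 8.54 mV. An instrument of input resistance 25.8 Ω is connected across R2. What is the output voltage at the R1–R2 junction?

The load sits in parallel with R2, giving an effective lower resistance R2' = R2·R_L/(R2+R_L) = 18.40 Ω.
Then V_out = V_supply · R2'/(R1 + R2') = 8.54 × 18.40/22.42 = 7.008 mV.
(Unloaded it would be 8.04 mV; the load pulls it down.)

V_out ≈ 7.01 mV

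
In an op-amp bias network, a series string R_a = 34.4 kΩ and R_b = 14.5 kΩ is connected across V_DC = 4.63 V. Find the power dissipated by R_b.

The common current is I = 4.63/48.90 = 0.09468 mA.
P(R_b) = I²·R_b = (0.09468)² × 14.5 = 0.1300 mW.

P ≈ 0.130 mW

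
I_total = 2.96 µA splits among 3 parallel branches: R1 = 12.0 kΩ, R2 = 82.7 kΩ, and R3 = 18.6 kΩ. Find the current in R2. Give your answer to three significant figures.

I ≈ 0.240 µA

Conductances: ΣG = 1/12.0 + 1/82.7 + 1/18.6 = 0.1492 (1/kΩ).
Current divider: I(R2) = I_total · G_k/ΣG = 2.96 × (0.01209/0.1492) = 2.96 × 0.08105 = 0.2399 µA.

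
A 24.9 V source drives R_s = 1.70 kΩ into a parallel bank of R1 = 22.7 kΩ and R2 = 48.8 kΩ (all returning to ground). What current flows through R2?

Combine the parallel branches: R_p = (1/22.7 + 1/48.8)⁻¹ = 15.49 kΩ.
V_A by voltage divider: V_A = 24.9 × 15.49/(1.70 + 15.49) = 22.44 V.
I(R2) = V_A / R2 = 22.44/48.8 = 0.4598 mA.

I ≈ 0.460 mA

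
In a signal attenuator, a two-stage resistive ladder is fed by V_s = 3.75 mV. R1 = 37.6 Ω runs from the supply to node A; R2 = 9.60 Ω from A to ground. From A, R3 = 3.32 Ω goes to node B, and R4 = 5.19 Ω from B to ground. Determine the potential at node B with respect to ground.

V_B ≈ 0.245 mV

Looking into the second stage from A: R3 + R4 = 8.510 Ω appears in parallel with R2.
Effective lower resistance at A: R2 ‖ 8.510 = 4.511 Ω.
First divider: V_A = V_s · 4.511/(37.6 + 4.511) = 0.4017 mV.
V_B = V_A × 0.6099 = 0.2450 mV.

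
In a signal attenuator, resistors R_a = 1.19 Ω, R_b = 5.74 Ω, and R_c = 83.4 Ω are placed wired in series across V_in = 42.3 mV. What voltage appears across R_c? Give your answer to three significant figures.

Series total: ΣR = 1.19 + 5.74 + 83.4 = 90.33 Ω.
By the voltage-divider rule, V = 42.3 × 83.40/90.33 = 39.05 mV.

V ≈ 39.1 mV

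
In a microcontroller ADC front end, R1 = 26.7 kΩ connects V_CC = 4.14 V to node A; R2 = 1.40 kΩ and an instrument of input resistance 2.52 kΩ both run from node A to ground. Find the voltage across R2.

V_out ≈ 0.135 V

First combine the lower leg with the load: R2 ‖ R_L = 0.9000 kΩ.
Voltage divider with the loaded lower leg: V_out = 4.14 × 0.9000/(26.7 + 0.9000) = 4.14 × 0.03261 = 0.1350 V.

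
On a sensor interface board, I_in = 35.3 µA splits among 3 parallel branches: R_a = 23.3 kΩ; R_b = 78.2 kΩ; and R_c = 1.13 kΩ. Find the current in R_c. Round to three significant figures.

I ≈ 33.2 µA

Total conductance ΣG = 1/23.3 + 1/78.2 + 1/1.13 = 0.9407 (units of 1/kΩ).
Current divider: I(R_c) = I_in · G_k/ΣG = 35.3 × (0.8850/0.9407) = 35.3 × 0.9408 = 33.21 µA.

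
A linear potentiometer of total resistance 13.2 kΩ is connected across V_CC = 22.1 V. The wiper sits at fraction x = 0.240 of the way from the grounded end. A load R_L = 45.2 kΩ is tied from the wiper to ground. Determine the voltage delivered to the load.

V_out ≈ 5.04 V

The pot divides into 10.03 kΩ above the wiper and 3.168 kΩ below.
(x·R_p) ‖ R_L = 2.961 kΩ.
Then V_out = V_CC · 2.961/(10.03 + 2.961) = 5.036 V.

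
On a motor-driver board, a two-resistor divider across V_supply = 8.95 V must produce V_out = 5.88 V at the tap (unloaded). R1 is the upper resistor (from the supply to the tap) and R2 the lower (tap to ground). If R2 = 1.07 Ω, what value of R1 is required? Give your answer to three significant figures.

Required fraction k = V_out/V_supply = 0.6570.
So R1 = R2 · (V_supply/V_out − 1) = 1.07 × (8.95/5.88 − 1) = 1.07 × 0.5221 = 0.5587 Ω.

R1 ≈ 0.559 Ω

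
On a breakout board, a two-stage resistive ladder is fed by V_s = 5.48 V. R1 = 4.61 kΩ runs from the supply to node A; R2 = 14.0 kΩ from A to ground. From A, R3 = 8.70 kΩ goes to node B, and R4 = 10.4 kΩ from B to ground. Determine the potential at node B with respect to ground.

The second stage (R3 + R4 = 19.10 kΩ) loads node A in parallel with R2.
R2 ‖ (R3+R4) = 8.079 kΩ.
First divider: V_A = V_s · 8.079/(4.61 + 8.079) = 3.489 V.
V_B = V_A × 0.5445 = 1.900 V.

V_B ≈ 1.90 V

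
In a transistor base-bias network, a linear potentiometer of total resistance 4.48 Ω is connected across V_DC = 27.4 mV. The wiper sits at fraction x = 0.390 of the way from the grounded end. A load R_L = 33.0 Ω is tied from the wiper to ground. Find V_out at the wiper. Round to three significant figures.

V_out ≈ 10.4 mV

Lower segment x·R_p = 1.747 Ω; upper segment (1−x)·R_p = 2.733 Ω.
R_L loads the lower segment: effective lower R = 1.659 Ω.
Then V_out = V_DC · 1.659/(2.733 + 1.659) = 10.35 mV.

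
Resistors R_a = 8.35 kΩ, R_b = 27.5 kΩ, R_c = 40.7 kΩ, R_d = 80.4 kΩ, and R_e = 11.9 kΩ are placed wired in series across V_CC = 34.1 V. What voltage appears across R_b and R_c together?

V ≈ 13.8 V

Total series resistance ΣR = 8.35 + 27.5 + 40.7 + 80.4 + 11.9 = 168.9 kΩ.
R_{R_b..R_c} = 27.5 + 40.7 = 68.20 kΩ.
Voltage divider: V = V_CC · (68.20 / 168.9) = 34.1 × 0.4039 = 13.77 V.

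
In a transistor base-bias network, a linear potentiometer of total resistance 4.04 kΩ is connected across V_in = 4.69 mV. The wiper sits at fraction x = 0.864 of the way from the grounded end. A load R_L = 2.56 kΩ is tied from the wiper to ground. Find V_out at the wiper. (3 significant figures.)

V_out ≈ 3.42 mV

Lower segment x·R_p = 3.491 kΩ; upper segment (1−x)·R_p = 0.5494 kΩ.
Lower segment in parallel with the load: 3.491 ‖ 2.56 = 1.477 kΩ.
V_out = 4.69 × 1.477/(0.5494 + 1.477) = 3.418 mV.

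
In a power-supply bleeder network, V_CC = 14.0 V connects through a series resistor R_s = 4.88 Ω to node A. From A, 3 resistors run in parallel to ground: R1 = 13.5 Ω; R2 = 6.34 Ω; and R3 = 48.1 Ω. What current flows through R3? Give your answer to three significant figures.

I ≈ 0.130 A

Equivalent of the parallel group: R_p = 3.959 Ω.
V_A by voltage divider: V_A = 14.0 × 3.959/(4.88 + 3.959) = 6.271 V.
Branch current I = V_A/R3 = 6.271/48.1 = 0.1304 A.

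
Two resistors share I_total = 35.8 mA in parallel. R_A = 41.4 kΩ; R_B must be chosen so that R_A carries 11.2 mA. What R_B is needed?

In a two-way split, I_A/I_total = R_B/(R_A + R_B).
11.2/35.8 = R_B/(R_A + R_B) → R_B = R_A · (0.3128)/(1 − 0.3128) = 41.4 × 0.4553 = 18.85 kΩ.

R_B ≈ 18.8 kΩ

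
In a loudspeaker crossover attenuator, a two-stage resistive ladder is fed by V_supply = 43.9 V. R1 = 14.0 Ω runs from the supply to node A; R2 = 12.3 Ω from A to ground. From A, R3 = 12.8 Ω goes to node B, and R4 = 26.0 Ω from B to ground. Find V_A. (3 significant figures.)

Looking into the second stage from A: R3 + R4 = 38.80 Ω appears in parallel with R2.
Effective lower resistance at A: R2 ‖ 38.80 = 9.339 Ω.
First divider: V_A = V_supply · 9.339/(14.0 + 9.339) = 17.57 V.

V_A ≈ 17.6 V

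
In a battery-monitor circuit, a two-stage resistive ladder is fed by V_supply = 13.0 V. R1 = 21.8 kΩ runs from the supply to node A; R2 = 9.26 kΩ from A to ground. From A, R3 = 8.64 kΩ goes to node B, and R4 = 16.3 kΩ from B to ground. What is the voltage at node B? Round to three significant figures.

Node A sees R2 in parallel with the series input of stage 2, R3 + R4 = 24.94 kΩ.
Effective lower resistance at A: R2 ‖ 24.94 = 6.753 kΩ.
First divider: V_A = V_supply · 6.753/(21.8 + 6.753) = 3.075 V.
Stage 2 is unloaded, so V_B = V_A · R4/(R3+R4) = 3.075 × 16.3/24.94 = 2.009 V.

V_B ≈ 2.01 V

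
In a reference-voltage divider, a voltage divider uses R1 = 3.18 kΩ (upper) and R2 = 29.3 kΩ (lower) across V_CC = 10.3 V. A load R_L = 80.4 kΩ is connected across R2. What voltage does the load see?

R2 ‖ R_L = (29.3 × 80.4)/(29.3 + 80.4) = 21.47 kΩ.
Then V_out = V_CC · R2'/(R1 + R2') = 10.3 × 21.47/24.65 = 8.971 V.

V_out ≈ 8.97 V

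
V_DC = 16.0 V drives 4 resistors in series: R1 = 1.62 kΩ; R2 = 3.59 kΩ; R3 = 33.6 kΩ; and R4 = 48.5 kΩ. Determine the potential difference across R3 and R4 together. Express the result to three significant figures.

V ≈ 15.0 V

Total series resistance ΣR = 1.62 + 3.59 + 33.6 + 48.5 = 87.31 kΩ.
R_{R3..R4} = 33.6 + 48.5 = 82.10 kΩ.
V = V_DC · R/ΣR = 16.0 × 0.9403 = 15.05 V.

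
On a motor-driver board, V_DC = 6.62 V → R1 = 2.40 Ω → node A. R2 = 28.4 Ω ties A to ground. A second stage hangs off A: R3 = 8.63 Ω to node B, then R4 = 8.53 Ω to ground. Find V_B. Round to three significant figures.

Looking into the second stage from A: R3 + R4 = 17.16 Ω appears in parallel with R2.
Effective lower resistance at A: R2 ‖ 17.16 = 10.70 Ω.
So V_A = 6.62 × 0.8167 = 5.407 V.
Stage 2 is unloaded, so V_B = V_A · R4/(R3+R4) = 5.407 × 8.53/17.16 = 2.688 V.

V_B ≈ 2.69 V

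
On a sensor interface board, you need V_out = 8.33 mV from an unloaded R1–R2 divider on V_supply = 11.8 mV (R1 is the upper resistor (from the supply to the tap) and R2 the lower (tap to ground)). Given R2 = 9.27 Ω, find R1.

V_out/V_supply = R2/(R1+R2) = 0.7059.
Rearranging, R1 = R2·(1−k)/k = 9.27 × 0.4166 = 3.862 Ω.

R1 ≈ 3.86 Ω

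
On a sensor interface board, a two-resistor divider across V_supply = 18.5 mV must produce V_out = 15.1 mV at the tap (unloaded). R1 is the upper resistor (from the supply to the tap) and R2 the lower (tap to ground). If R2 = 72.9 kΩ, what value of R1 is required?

R1 ≈ 16.4 kΩ

V_out/V_supply = R2/(R1+R2) = 0.8162.
So R1 = R2 · (V_supply/V_out − 1) = 72.9 × (18.5/15.1 − 1) = 72.9 × 0.2252 = 16.41 kΩ.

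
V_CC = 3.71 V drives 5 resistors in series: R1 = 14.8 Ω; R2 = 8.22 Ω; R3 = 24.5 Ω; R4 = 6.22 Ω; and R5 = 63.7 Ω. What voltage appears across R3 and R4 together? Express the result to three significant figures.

ΣR = 14.8 + 8.22 + 24.5 + 6.22 + 63.7 = 117.4 Ω.
R_{R3..R4} = 24.5 + 6.22 = 30.72 Ω.
Voltage divider: V = V_CC · (30.72 / 117.4) = 3.71 × 0.2616 = 0.9705 V.

V ≈ 0.970 V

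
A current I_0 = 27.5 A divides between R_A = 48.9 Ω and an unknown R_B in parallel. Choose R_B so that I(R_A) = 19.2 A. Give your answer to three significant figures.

In a two-way split, I_A/I_0 = R_B/(R_A + R_B).
With f = 0.6982, R_B = R_A · f/(1−f) = 48.9 × 2.313 = 113.1 Ω.

R_B ≈ 113 Ω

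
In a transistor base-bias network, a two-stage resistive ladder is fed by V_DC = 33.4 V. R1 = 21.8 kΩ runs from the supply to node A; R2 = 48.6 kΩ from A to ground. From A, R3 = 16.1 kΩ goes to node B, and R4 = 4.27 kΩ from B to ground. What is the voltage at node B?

The second stage (R3 + R4 = 20.37 kΩ) loads node A in parallel with R2.
Effective lower resistance at A: R2 ‖ 20.37 = 14.35 kΩ.
So V_A = 33.4 × 0.3970 = 13.26 V.
V_B = V_A × 0.2096 = 2.780 V.

V_B ≈ 2.78 V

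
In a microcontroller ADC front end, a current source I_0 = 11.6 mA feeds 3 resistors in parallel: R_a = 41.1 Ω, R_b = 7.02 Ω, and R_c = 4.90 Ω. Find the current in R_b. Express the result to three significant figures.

I ≈ 4.46 mA

ΣG = 1/41.1 + 1/7.02 + 1/4.90 = 0.3709.
By the current-divider rule, I = I_0 · G_k/ΣG = 11.6 × 0.3841 = 4.456 mA.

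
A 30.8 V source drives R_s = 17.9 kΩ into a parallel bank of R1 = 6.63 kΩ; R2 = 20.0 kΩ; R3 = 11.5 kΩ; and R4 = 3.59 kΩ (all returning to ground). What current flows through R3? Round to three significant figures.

Parallel bank: R_p = 1/(1/6.63 + 1/20.0 + 1/11.5 + 1/3.59) = 1.766 kΩ.
V_A by voltage divider: V_A = 30.8 × 1.766/(17.9 + 1.766) = 2.765 V.
I(R3) = V_A / R3 = 2.765/11.5 = 0.2405 mA.

I ≈ 0.240 mA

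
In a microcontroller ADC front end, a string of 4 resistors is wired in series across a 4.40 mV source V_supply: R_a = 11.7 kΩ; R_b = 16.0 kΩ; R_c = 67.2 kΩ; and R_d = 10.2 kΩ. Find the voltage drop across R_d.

ΣR = 11.7 + 16.0 + 67.2 + 10.2 = 105.1 kΩ.
V = V_supply · R/ΣR = 4.40 × 0.09705 = 0.4270 mV.

V ≈ 0.427 mV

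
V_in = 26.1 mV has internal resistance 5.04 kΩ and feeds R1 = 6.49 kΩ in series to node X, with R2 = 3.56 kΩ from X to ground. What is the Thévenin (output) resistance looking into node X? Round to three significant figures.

R1' = 5.04 + 6.49 = 11.53 kΩ (source resistance + R1).
With V_in suppressed (replaced by a short), R_th = R1' ‖ R2 = (11.53 × 3.56)/(11.53 + 3.56) = 2.720 kΩ.

R_th ≈ 2.72 kΩ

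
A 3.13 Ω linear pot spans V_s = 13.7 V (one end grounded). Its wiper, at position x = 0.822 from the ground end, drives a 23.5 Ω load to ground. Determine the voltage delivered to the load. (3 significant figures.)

V_out ≈ 11.0 V

Lower segment x·R_p = 2.573 Ω; upper segment (1−x)·R_p = 0.5571 Ω.
Lower segment in parallel with the load: 2.573 ‖ 23.5 = 2.319 Ω.
Then V_out = V_s · 2.319/(0.5571 + 2.319) = 11.05 V.
(Unloaded: V_out = x·V_s = 11.3 V.)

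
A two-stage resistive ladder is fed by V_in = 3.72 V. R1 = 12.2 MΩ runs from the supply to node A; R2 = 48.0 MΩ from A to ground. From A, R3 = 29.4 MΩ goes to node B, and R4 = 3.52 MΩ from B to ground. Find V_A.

V_A ≈ 2.29 V

The second stage (R3 + R4 = 32.92 MΩ) loads node A in parallel with R2.
Effective lower resistance at A: R2 ‖ 32.92 = 19.53 MΩ.
First divider: V_A = V_in · 19.53/(12.2 + 19.53) = 2.290 V.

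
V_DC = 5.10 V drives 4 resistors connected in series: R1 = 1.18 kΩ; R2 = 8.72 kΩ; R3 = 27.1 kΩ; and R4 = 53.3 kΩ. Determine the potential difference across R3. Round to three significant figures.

ΣR = 1.18 + 8.72 + 27.1 + 53.3 = 90.30 kΩ.
Voltage divider: V = V_DC · (27.10 / 90.30) = 5.10 × 0.3001 = 1.531 V.

V ≈ 1.53 V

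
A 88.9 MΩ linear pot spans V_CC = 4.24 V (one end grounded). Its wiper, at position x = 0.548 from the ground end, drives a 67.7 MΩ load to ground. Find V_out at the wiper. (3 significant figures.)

V_out ≈ 1.75 V

Lower segment x·R_p = 48.72 MΩ; upper segment (1−x)·R_p = 40.18 MΩ.
R_L loads the lower segment: effective lower R = 28.33 MΩ.
Then V_out = V_CC · 28.33/(40.18 + 28.33) = 1.753 V.
(Unloaded: V_out = x·V_CC = 2.32 V.)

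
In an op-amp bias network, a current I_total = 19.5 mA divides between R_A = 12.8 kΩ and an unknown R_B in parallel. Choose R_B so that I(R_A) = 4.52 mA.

R_B ≈ 3.86 kΩ

The fraction through R_A equals R_B/(R_A+R_B).
With f = 0.2318, R_B = R_A · f/(1−f) = 12.8 × 0.3017 = 3.862 kΩ.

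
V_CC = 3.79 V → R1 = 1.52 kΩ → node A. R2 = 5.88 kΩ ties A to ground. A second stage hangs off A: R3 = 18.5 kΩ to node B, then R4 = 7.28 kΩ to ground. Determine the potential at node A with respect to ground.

Looking into the second stage from A: R3 + R4 = 25.78 kΩ appears in parallel with R2.
R2 ‖ (R3+R4) = 4.788 kΩ.
First divider: V_A = V_CC · 4.788/(1.52 + 4.788) = 2.877 V.

V_A ≈ 2.88 V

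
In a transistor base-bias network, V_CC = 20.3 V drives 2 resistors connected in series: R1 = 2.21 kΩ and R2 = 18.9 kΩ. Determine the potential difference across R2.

ΣR = 2.21 + 18.9 = 21.11 kΩ.
By the voltage-divider rule, V = 20.3 × 18.90/21.11 = 18.17 V.

V ≈ 18.2 V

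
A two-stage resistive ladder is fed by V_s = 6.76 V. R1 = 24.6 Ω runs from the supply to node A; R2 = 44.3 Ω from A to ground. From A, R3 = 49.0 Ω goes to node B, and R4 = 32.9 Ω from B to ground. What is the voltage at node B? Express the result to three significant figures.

V_B ≈ 1.46 V

Node A sees R2 in parallel with the series input of stage 2, R3 + R4 = 81.90 Ω.
R2 ‖ (R3+R4) = 28.75 Ω.
So V_A = 6.76 × 0.5389 = 3.643 V.
Then the unloaded second divider: V_B = V_A × R4/(R3+R4) = 3.643 × 0.4017 = 1.463 V.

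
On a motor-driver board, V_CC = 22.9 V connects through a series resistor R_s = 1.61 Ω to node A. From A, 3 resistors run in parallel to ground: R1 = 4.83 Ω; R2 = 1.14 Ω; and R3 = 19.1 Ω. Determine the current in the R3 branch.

I ≈ 0.424 A

Combine the parallel branches: R_p = (1/4.83 + 1/1.14 + 1/19.1)⁻¹ = 0.8798 Ω.
V_A = 22.9 × 0.8798/2.490 = 8.092 V.
I(R3) = V_A / R3 = 8.092/19.1 = 0.4237 A.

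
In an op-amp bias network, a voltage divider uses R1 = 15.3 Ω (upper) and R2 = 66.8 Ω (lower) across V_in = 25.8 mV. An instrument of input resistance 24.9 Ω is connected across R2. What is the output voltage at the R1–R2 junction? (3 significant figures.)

V_out ≈ 14.0 mV

The load sits in parallel with R2, giving an effective lower resistance R2' = R2·R_L/(R2+R_L) = 18.14 Ω.
Voltage divider with the loaded lower leg: V_out = 25.8 × 18.14/(15.3 + 18.14) = 25.8 × 0.5424 = 14.00 mV.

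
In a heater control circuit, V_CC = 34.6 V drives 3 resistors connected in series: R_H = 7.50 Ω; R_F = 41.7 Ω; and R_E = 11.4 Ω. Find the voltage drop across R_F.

V ≈ 23.8 V

Total series resistance ΣR = 7.50 + 41.7 + 11.4 = 60.60 Ω.
Voltage divider: V = V_CC · (41.70 / 60.60) = 34.6 × 0.6881 = 23.81 V.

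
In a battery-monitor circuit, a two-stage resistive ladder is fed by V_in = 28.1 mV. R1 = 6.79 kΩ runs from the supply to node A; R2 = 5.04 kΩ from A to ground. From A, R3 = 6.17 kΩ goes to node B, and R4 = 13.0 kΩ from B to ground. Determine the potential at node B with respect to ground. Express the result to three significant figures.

Looking into the second stage from A: R3 + R4 = 19.17 kΩ appears in parallel with R2.
Effective lower resistance at A: R2 ‖ 19.17 = 3.991 kΩ.
V_A = 28.1 × 3.991/(6.79 + 3.991) = 10.40 mV.
V_B = V_A × 0.6781 = 7.054 mV.

V_B ≈ 7.05 mV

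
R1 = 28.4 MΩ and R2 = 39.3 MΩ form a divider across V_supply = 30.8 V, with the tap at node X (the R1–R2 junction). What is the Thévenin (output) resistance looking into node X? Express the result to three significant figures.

R_th ≈ 16.5 MΩ

With V_supply suppressed (replaced by a short), R_th = R1 ‖ R2 = (28.40 × 39.3)/(28.40 + 39.3) = 16.49 MΩ.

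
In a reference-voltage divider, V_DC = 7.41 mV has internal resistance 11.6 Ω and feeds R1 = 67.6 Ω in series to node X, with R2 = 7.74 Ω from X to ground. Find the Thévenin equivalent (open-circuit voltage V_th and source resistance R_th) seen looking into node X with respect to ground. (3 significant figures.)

R1' = 11.6 + 67.6 = 79.20 Ω (source resistance + R1).
V_th is the unloaded tap voltage: V_DC · R2/(R1'+R2) = 7.41 × 0.08903 = 0.6597 mV.
With V_DC suppressed (replaced by a short), R_th = R1' ‖ R2 = (79.20 × 7.74)/(79.20 + 7.74) = 7.051 Ω.

V_th ≈ 0.660 mV, R_th ≈ 7.05 Ω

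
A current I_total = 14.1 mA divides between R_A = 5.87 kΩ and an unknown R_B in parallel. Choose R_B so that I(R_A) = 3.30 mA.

The fraction through R_A equals R_B/(R_A+R_B).
3.30/14.1 = R_B/(R_A + R_B) → R_B = R_A · (0.2340)/(1 − 0.2340) = 5.87 × 0.3056 = 1.794 kΩ.

R_B ≈ 1.79 kΩ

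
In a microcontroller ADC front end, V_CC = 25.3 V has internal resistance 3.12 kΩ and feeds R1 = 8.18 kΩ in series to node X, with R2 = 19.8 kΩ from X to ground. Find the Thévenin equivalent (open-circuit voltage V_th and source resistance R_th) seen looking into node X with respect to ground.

R1' = 3.12 + 8.18 = 11.30 kΩ (source resistance + R1).
V_th is the unloaded tap voltage: V_CC · R2/(R1'+R2) = 25.3 × 0.6367 = 16.11 V.
Looking into X with the source shorted: R_th = R1'·R2/(R1'+R2) = 11.30 × 19.8/31.10 = 7.194 kΩ.

V_th ≈ 16.1 V, R_th ≈ 7.19 kΩ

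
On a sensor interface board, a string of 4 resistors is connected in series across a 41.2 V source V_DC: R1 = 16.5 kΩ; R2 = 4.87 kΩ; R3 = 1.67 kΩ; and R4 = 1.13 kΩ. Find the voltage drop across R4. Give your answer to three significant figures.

V ≈ 1.93 V

ΣR = 16.5 + 4.87 + 1.67 + 1.13 = 24.17 kΩ.
Voltage divider: V = V_DC · (1.130 / 24.17) = 41.2 × 0.04675 = 1.926 V.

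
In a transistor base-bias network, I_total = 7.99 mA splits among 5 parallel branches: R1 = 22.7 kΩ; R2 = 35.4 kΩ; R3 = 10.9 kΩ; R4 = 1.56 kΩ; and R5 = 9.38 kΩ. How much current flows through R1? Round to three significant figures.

I ≈ 0.386 mA

ΣG = 1/22.7 + 1/35.4 + 1/10.9 + 1/1.56 + 1/9.38 = 0.9117.
Current divider: I(R1) = I_total · G_k/ΣG = 7.99 × (0.04405/0.9117) = 7.99 × 0.04832 = 0.3861 mA.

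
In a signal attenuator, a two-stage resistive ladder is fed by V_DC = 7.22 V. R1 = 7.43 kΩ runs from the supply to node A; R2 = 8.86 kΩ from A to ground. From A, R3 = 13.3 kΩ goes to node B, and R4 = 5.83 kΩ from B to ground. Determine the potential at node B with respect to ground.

V_B ≈ 0.988 V

Looking into the second stage from A: R3 + R4 = 19.13 kΩ appears in parallel with R2.
R2 ‖ (R3+R4) = 6.055 kΩ.
V_A = 7.22 × 6.055/(7.43 + 6.055) = 3.242 V.
Then the unloaded second divider: V_B = V_A × R4/(R3+R4) = 3.242 × 0.3048 = 0.9880 V.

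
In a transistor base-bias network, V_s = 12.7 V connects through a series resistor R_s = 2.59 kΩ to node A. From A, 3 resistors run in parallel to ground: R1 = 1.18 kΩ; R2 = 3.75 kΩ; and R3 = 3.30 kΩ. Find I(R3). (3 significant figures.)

I ≈ 0.824 mA

Parallel bank: R_p = 1/(1/1.18 + 1/3.75 + 1/3.30) = 0.7056 kΩ.
V_A = 12.7 × 0.7056/3.296 = 2.719 V.
Branch current I = V_A/R3 = 2.719/3.30 = 0.8240 mA.
(Equivalently: I_total = 3.854 mA, then current-divider fraction G_k/ΣG = 0.2138.)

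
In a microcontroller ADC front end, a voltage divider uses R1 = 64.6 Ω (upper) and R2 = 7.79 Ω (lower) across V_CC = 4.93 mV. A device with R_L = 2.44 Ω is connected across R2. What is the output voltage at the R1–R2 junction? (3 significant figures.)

V_out ≈ 0.138 mV

First combine the lower leg with the load: R2 ‖ R_L = 1.858 Ω.
Now apply the divider: V_out = 4.93 × 0.02796 = 0.1378 mV.
(Unloaded it would be 0.531 mV; the load pulls it down.)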